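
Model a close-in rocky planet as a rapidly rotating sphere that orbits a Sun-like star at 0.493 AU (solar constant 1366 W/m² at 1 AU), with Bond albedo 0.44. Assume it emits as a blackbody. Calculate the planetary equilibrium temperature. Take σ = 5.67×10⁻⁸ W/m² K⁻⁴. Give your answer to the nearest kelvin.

343 kelvin

By the inverse-square law, S = 1366/0.493² = 5620 W/m².
Averaging over the sphere, the absorbed flux is S(1−α)/4 = 786.8 W/m².
Balancing against σT⁴: T = (786.8/5.67×10⁻⁸)^(1/4) = 343.2 K.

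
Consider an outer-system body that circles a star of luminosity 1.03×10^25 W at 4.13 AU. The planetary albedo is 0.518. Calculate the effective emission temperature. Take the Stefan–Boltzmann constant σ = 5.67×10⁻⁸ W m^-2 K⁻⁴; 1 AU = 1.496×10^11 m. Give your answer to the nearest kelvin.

Orbital distance: d = 4.13 AU = 6.178×10^11 m.
Spreading L over a sphere of radius d: S = 1.03×10^25/(4π·6.18×10^11²) = 2.147 W m^-2.
Absorbed flux (global mean): S(1−α)/4 = 2.147·0.482/4 = 0.2587 W m^-2.
Set σT⁴ = 0.2587 → T = (0.2587/σ)^(1/4) = 46.22 K.

46 kelvin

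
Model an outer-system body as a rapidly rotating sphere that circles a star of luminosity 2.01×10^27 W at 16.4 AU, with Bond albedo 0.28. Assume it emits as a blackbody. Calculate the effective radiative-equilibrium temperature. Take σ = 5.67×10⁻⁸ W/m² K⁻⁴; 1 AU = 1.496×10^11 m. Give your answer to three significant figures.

Orbital distance: d = 16.4 AU = 2.453×10^12 m.
Spreading L over a sphere of radius d: S = 2.01×10^27/(4π·2.45×10^12²) = 26.57 W/m².
Absorbed flux (global mean): S(1−α)/4 = 26.57·0.72/4 = 4.783 W/m².
Balancing against σT⁴: T = (4.783/5.67×10⁻⁸)^(1/4) = 95.84 K.

95.8 K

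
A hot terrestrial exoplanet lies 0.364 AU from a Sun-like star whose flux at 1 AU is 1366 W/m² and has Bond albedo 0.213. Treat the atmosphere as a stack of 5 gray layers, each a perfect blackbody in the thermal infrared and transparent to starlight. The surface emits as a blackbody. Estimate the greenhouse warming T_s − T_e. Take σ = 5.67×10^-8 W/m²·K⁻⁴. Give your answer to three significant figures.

Irradiance scales as 1/d², so S = 1366 W/m² × (1/0.364)² = 10310 W/m².
The effective emission temperature is T_e = [S(1−α)/(4σ)]^¼ = 434.9 K.
T_s = (N+1)^(1/4)·T_e = 680.7 K.
Warming: T_s − T_e = 245.8 K.

246 K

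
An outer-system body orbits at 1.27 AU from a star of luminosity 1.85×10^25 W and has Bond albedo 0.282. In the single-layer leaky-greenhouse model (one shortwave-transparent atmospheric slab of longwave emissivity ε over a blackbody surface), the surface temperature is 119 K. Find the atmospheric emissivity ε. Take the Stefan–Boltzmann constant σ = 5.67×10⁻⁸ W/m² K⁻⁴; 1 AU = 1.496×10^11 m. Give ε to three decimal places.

Orbital distance: d = 1.27 AU = 1.900×10^11 m.
Spreading L over a sphere of radius d: S = 1.85×10^25/(4π·1.90×10^11²) = 40.78 W/m².
Effective temperature: T_e = [S(1−α)/(4σ)]^(1/4) = 106.6 K.
Inverting T_s⁴ = 2T_e⁴/(2−ε): (T_e/T_s)⁴ = 0.6439, so ε = 2(1 − 0.6439) = 0.7123.

0.712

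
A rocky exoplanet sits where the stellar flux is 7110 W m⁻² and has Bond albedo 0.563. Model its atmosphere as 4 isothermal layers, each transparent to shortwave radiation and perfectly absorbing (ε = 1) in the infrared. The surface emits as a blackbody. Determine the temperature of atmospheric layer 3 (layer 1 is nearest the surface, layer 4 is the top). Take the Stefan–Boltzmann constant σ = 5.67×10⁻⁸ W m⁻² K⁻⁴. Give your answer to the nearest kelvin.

OLR = S(1−α)/4 = 776.8 W m⁻²; the top layer radiates at T_e = 342.1 K.
In the N-layer model, layer k (counted from the surface) has T_k = (N+1−k)^(1/4)·T_e.
With k = 3: T_3 = (4+1−3)^¼·342.1 K = 406.9 K.

407 K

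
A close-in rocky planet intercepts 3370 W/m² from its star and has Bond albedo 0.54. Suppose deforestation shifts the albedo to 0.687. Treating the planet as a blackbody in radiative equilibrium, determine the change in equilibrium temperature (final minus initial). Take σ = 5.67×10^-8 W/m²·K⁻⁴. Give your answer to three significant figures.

-26.4 K

Initial: T₁ = [S(1−0.54)/(4σ)]^(1/4) = 287.5 K.
Final:   T₂ = [S(1−0.687)/(4σ)]^(1/4) = 261.1 K.
Change: 261.1 − 287.5 = -26.39 K.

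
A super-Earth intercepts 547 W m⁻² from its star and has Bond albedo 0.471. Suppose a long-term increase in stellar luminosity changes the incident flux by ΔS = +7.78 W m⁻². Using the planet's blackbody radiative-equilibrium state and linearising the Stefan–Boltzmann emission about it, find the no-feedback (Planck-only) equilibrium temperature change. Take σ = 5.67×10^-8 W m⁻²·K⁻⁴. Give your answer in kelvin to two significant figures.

0.67 K

Unperturbed T_e = [547.0·(1−0.471)/(4σ)]^¼ = 189.0 K.
ΔF = Δ[S(1−α)]/4 = (1−0.471)·+7.78/4 = 1.029 W m⁻².
The Planck feedback parameter is 4σT_e³ = 1.531 W m⁻²/K.
So ΔT₀ = 1.029/1.531 = 0.672 K.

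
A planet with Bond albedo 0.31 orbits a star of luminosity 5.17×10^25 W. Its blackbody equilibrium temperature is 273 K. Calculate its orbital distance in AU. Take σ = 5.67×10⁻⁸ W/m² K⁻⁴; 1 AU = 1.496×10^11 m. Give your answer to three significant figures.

The flux needed for this T is 4σT⁴/(1−0.31) = 1826 W/m².
S = L/(4πd²) → d = √(L/4πS) = √(5.17×10^25/(4π·1826)) = 4.747×10^10 m = 0.3173 AU.

0.317 AU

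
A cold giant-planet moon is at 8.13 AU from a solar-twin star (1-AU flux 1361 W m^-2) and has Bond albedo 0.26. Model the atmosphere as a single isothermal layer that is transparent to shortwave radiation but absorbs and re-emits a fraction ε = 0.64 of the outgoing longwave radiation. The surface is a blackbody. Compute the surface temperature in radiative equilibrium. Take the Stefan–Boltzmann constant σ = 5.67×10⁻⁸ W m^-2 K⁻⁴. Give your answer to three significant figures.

99.7 K

By the inverse-square law, S = 1361/8.13² = 20.59 W m^-2.
Effective emission temperature (TOA balance): σT_e⁴ = S(1−α)/4 = 3.809 W m^-2 → T_e = 90.53 K.
For a single slab of emissivity ε, T_s⁴ = 2T_e⁴/(2−ε); thus T_s = 90.53·(1.471)^(1/4) = 99.70 K.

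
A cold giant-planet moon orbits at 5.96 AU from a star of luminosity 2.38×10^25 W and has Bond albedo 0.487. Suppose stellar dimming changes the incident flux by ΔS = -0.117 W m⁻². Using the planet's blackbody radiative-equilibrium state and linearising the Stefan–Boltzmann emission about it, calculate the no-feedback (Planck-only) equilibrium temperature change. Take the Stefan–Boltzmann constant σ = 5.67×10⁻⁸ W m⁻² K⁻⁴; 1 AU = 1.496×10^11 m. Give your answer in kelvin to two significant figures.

Orbital distance: d = 5.96 AU = 8.916×10^11 m.
S = L/(4πd²) = 2.382 W m⁻².
Reference equilibrium: T_e = [S(1−α)/(4σ)]^(1/4) = 48.18 K.
ΔF = Δ[S(1−α)]/4 = (1−0.487)·-0.117/4 = -0.01501 W m⁻².
Planck response: λ_P = 4σT_e³ = 4·5.67×10⁻⁸·(48.18)³ = 0.02537 W m⁻²/K.
Hence the no-feedback warming is ΔF/(4σT_e³) = -0.592 K.

-0.59 kelvin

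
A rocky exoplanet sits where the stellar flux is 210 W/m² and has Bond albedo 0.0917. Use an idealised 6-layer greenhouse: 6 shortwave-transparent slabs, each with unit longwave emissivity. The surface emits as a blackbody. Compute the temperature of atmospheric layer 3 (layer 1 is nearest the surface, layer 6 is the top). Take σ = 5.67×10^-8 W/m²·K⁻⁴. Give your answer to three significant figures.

241 kelvin

Top-of-atmosphere balance: σT_e⁴ = S(1−α)/4 = 47.69 W/m² → T_e = 170.3 K.
In the N-layer model, layer k (counted from the surface) has T_k = (N+1−k)^(1/4)·T_e.
With k = 3: T_3 = (6+1−3)^¼·170.3 K = 240.8 K.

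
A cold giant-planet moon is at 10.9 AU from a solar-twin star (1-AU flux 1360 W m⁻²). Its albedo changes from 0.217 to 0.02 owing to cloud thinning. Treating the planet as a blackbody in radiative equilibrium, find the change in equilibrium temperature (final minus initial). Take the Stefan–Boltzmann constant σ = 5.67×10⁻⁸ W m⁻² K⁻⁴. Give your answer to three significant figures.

Irradiance scales as 1/d², so S = 1360 W m⁻² × (1/10.9)² = 11.45 W m⁻².
With α = 0.217, T₁ = 79.29 K.
After:  T₂ = [11.45·0.98/(4σ)]^(1/4) = 83.86 K.
ΔT = T₂ − T₁ = 4.576 K.

4.58 K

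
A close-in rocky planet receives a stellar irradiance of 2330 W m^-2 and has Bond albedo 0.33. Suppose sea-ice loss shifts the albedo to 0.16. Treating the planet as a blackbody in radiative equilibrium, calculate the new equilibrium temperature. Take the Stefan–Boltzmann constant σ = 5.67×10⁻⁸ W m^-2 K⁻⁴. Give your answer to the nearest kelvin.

New equilibrium: T₂ = [(1−0.16)·2330/(4σ)]^(1/4) = 304.8 K.

305 kelvin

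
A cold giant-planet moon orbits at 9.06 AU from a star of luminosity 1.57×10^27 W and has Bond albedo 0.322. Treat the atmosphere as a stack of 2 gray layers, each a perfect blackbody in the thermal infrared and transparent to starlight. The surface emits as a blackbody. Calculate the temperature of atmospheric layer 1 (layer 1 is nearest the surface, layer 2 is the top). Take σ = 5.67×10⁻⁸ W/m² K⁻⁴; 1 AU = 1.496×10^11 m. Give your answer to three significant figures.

142 K

d = 9.06 × 1.496×10^11 m = 1.355×10^12 m.
Flux at the orbit: S = L/(4πd²) = 1.57×10^27/(4π·(1.36×10^12)²) = 68.01 W/m².
OLR = S(1−α)/4 = 11.53 W/m²; the top layer radiates at T_e = 119.4 K.
Each opaque layer satisfies 2T_j⁴ = T_{j−1}⁴ + T_{j+1}⁴, giving T_k⁴ = (N+1−k)T_e⁴.
T_1 = (2)^(1/4)·119.4 = 142.0 K.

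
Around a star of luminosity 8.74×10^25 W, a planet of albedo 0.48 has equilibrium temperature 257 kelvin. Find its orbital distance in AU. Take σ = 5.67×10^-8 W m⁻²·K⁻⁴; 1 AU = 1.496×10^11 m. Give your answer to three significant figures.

0.404 AU

The flux needed for this T is 4σT⁴/(1−0.48) = 1903 W m⁻².
From L = 4πd²S, d = √(8.74×10^25/(4π·1903)) = 6.046×10^10 m = 0.4041 AU.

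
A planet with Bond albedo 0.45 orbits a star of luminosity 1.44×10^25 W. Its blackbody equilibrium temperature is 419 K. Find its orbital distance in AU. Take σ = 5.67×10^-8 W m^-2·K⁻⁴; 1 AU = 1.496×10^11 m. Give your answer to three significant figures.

Energy balance gives S = 4σT⁴/(1−α) = 12710 W m^-2.
S = L/(4πd²) → d = √(L/4πS) = √(1.44×10^25/(4π·12710)) = 9.495×10^9 m = 0.06347 AU.

0.0635 AU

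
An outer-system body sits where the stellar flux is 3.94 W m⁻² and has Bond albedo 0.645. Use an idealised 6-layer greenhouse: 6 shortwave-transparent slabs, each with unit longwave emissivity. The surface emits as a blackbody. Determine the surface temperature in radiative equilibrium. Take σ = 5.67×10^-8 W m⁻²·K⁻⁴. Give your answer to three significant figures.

81.1 kelvin

Top-of-atmosphere balance: σT_e⁴ = S(1−α)/4 = 0.3497 W m⁻² → T_e = 49.83 K.
Layer-by-layer balance gives σT_s⁴ = (N+1)σT_e⁴, so T_s = 7^¼·49.83 = 81.06 K.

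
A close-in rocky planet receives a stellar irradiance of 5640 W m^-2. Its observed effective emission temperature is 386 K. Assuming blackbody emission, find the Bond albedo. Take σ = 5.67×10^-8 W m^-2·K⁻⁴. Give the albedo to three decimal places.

0.107

Rearranging the radiative balance, α = 1 − 4σT⁴/S.
σT⁴ = 1259 W m^-2, so 4σT⁴ = 5035 W m^-2.
1−α = 5035/5640 = 0.8927, so α = 0.1073.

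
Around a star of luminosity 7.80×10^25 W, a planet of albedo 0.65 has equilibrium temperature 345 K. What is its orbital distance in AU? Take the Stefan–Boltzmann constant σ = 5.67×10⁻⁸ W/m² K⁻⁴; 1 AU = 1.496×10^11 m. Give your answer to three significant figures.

Required flux: S = 4σT⁴/(1−α) = 9180 W/m².
Then d = [L/(4πS)]^(1/2) = 2.600×10^10 m, i.e. 0.1738 AU.

0.174 AU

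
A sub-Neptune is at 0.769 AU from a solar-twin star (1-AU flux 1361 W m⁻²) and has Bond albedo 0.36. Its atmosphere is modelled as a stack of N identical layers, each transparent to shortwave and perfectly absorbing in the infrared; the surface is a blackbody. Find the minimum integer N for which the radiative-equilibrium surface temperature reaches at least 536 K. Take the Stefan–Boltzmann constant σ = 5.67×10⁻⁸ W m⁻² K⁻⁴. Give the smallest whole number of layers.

By the inverse-square law, S = 1361/0.769² = 2301 W m⁻².
OLR = S(1−α)/4 = 368.2 W m⁻²; the top layer radiates at T_e = 283.9 K.
Since T_s⁴ = (N+1)T_e⁴, we need N ≥ (T_s/T_e)⁴ − 1 = 11.709.
Rounding up, N = 12.

12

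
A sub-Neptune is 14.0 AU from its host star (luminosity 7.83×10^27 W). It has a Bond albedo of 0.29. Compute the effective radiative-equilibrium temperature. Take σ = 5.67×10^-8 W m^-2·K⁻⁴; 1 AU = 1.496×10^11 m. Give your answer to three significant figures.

Orbital distance: d = 14.0 AU = 2.094×10^12 m.
Flux at the orbit: S = L/(4πd²) = 7.83×10^27/(4π·(2.09×10^12)²) = 142.0 W m^-2.
The planet absorbs (1−α)S over its disc πR² and re-emits over 4πR², so the mean absorbed flux is (1−0.29)·142.0/4 = 25.21 W m^-2.
Set σT⁴ = 25.21 → T = (25.21/σ)^(1/4) = 145.2 K.

145 K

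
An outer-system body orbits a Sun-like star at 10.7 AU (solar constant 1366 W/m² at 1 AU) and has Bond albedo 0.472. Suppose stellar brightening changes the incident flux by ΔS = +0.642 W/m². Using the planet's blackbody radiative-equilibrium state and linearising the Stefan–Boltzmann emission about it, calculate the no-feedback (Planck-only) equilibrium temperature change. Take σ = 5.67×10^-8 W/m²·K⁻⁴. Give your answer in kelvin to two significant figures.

0.98 kelvin

By the inverse-square law, S = 1366/10.7² = 11.93 W/m².
The baseline emission temperature is T_e = 72.60 K.
Only a fraction (1−α) is absorbed and it's spread over 4πR², so ΔF = (1−α)ΔS/4 = 0.08474 W/m².
Linearising σT⁴ gives d(σT⁴)/dT = 4σT_e³ = 0.08678 W/m² per K.
ΔT₀ = ΔF/λ_P = 0.08474/0.08678 = 0.977 K.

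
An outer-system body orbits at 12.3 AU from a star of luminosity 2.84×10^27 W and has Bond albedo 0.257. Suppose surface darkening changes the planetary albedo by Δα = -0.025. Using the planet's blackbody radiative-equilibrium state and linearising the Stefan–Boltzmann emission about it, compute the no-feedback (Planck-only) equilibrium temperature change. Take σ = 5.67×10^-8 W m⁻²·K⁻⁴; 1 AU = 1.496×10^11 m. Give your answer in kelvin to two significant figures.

1.0 K

d = 12.3 × 1.496×10^11 m = 1.840×10^12 m.
Spreading L over a sphere of radius d: S = 2.84×10^27/(4π·1.84×10^12²) = 66.75 W m⁻².
Reference equilibrium: T_e = [S(1−α)/(4σ)]^(1/4) = 121.6 K.
TOA radiative forcing: ΔF = −S·Δα/4 = −66.75·(-0.025)/4 = 0.4172 W m⁻².
Planck response: λ_P = 4σT_e³ = 4·5.67×10⁻⁸·(121.6)³ = 0.4078 W m⁻²/K.
ΔT₀ = ΔF/λ_P = 0.4172/0.4078 = 1.02 K.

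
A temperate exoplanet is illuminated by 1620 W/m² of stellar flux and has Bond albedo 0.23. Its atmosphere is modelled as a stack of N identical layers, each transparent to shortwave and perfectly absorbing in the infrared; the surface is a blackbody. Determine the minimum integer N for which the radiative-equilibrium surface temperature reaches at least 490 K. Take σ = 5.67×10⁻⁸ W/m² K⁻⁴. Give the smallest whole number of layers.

10

Top-of-atmosphere balance: σT_e⁴ = S(1−α)/4 = 311.9 W/m² → T_e = 272.3 K.
T_s = (N+1)^(1/4)·T_e ≥ 490 K requires N+1 ≥ (T_s/T_e)⁴ = (490/272.3)⁴ = 10.481.
The minimum whole number is N = 10.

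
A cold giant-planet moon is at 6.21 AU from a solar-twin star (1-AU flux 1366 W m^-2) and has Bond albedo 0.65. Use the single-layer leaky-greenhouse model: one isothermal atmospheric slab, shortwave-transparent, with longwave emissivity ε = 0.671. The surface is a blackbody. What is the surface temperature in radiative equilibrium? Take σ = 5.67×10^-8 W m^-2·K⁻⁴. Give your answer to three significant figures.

Flux at the orbit: S = 1366/(6.21)² = 35.42 W m^-2.
The planet radiates to space at T_e = [S(1−α)/(4σ)]^(1/4) = 85.99 K.
Surface balance with a leaky layer gives σT_s⁴ = σT_e⁴·2/(2−ε), so T_s = T_e·[2/(2−0.671)]^(1/4) = 95.24 K.

95.2 K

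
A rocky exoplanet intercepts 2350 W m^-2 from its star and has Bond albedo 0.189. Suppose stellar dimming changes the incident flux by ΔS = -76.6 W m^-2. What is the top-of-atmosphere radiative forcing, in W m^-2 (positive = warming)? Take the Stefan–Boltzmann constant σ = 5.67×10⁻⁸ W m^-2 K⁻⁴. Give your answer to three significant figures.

-15.5 W m^-2

ΔF = Δ[S(1−α)]/4 = (1−0.189)·-76.6/4 = -15.53 W m^-2.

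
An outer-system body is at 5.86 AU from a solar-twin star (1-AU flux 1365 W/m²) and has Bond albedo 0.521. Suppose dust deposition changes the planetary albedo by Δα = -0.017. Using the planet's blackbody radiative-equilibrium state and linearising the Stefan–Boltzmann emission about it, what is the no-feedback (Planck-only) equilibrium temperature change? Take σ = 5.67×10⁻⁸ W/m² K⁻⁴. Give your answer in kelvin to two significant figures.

0.85 K

Flux at the orbit: S = 1365/(5.86)² = 39.75 W/m².
The baseline emission temperature is T_e = 95.72 K.
TOA radiative forcing: ΔF = −S·Δα/4 = −39.75·(-0.017)/4 = 0.1689 W/m².
Planck response: λ_P = 4σT_e³ = 4·5.67×10⁻⁸·(95.72)³ = 0.1989 W/m²/K.
ΔT₀ = ΔF/λ_P = 0.1689/0.1989 = 0.849 K.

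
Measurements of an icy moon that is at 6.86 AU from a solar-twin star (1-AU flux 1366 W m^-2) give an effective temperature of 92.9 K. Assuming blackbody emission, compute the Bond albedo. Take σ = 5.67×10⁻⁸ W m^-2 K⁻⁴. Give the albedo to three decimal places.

0.418

Flux at the orbit: S = 1366/(6.86)² = 29.03 W m^-2.
Rearranging the radiative balance, α = 1 − 4σT⁴/S.
4σT⁴ = 4·5.67×10⁻⁸·(92.9)⁴ = 16.89 W m^-2.
Hence α = 1 − 16.89/29.03 = 0.4180.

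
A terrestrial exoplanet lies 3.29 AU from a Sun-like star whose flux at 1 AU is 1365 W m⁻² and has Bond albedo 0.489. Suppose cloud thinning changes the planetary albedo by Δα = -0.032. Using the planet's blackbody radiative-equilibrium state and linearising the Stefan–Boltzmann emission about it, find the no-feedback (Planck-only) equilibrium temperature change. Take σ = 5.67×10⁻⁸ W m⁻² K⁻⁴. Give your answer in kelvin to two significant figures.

By the inverse-square law, S = 1365/3.29² = 126.1 W m⁻².
Reference equilibrium: T_e = [S(1−α)/(4σ)]^(1/4) = 129.8 K.
TOA radiative forcing: ΔF = −S·Δα/4 = −126.1·(-0.032)/4 = 1.009 W m⁻².
Linearising σT⁴ gives d(σT⁴)/dT = 4σT_e³ = 0.4963 W m⁻² per K.
ΔT₀ = ΔF/λ_P = 1.009/0.4963 = 2.03 K.

2.0 K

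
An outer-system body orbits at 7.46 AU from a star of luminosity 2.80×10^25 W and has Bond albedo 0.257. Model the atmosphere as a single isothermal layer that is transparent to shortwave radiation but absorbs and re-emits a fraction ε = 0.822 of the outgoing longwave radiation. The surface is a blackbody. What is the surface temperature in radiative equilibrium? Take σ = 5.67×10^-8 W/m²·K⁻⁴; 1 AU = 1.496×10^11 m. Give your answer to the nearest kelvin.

d = 7.46 × 1.496×10^11 m = 1.116×10^12 m.
Spreading L over a sphere of radius d: S = 2.80×10^25/(4π·1.12×10^12²) = 1.789 W/m².
At the top of the atmosphere, σT_e⁴ = S(1−α)/4 = 0.3323 W/m², giving T_e = 49.20 K.
For a single slab of emissivity ε, T_s⁴ = 2T_e⁴/(2−ε); thus T_s = 49.20·(1.698)^(1/4) = 56.16 K.

56 kelvin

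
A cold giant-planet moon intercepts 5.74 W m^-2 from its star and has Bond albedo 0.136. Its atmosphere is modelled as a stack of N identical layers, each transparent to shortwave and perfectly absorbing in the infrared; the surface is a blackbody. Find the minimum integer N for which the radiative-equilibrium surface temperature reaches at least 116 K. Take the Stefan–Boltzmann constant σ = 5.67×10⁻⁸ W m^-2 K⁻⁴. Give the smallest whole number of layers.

8

The effective emission temperature is T_e = [S(1−α)/(4σ)]^¼ = 68.38 K.
T_s = (N+1)^(1/4)·T_e ≥ 116 K requires N+1 ≥ (T_s/T_e)⁴ = (116/68.38)⁴ = 8.280.
So N ≥ 7.280; the smallest integer is N = 8.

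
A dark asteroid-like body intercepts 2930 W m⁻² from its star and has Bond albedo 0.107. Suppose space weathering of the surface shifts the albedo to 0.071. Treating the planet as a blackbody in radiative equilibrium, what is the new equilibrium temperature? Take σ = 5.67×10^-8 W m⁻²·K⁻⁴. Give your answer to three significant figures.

T₂ = [S(1−α₂)/(4σ)]^(1/4) = [2930·0.929/(4σ)]^(1/4) = 331.0 K.

331 K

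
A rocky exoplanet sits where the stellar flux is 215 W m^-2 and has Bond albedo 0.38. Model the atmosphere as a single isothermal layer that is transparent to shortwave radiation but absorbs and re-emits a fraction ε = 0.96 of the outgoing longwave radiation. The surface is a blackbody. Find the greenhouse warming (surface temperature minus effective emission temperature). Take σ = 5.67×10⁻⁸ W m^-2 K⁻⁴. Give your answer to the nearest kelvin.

Effective emission temperature (TOA balance): σT_e⁴ = S(1−α)/4 = 33.33 W m^-2 → T_e = 155.7 K.
Surface balance with a leaky layer gives σT_s⁴ = σT_e⁴·2/(2−ε), so T_s = T_e·[2/(2−0.96)]^(1/4) = 183.4 K.
The atmosphere warms the surface by 27.65 K.

28 K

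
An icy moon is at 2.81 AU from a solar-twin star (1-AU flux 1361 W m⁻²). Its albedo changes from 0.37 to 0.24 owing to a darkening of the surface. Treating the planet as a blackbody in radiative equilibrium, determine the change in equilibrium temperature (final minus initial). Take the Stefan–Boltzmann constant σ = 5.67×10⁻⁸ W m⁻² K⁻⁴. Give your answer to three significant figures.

By the inverse-square law, S = 1361/2.81² = 172.4 W m⁻².
Before: T₁ = [172.4·0.63/(4σ)]^(1/4) = 147.9 K.
With α = 0.24, T₂ = 155.0 K.
ΔT = T₂ − T₁ = 7.103 K.

7.10 kelvin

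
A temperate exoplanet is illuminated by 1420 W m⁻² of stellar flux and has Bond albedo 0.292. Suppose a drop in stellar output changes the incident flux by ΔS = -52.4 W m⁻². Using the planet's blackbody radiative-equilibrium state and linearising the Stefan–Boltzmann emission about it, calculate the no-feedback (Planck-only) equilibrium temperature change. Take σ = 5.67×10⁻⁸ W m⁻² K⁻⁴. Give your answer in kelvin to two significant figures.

-2.4 K

The baseline emission temperature is T_e = 258.0 K.
TOA radiative forcing: ΔF = (1−α)ΔS/4 = 0.708·(-52.4)/4 = -9.275 W m⁻².
Linearising σT⁴ gives d(σT⁴)/dT = 4σT_e³ = 3.896 W m⁻² per K.
Hence the no-feedback warming is ΔF/(4σT_e³) = -2.38 K.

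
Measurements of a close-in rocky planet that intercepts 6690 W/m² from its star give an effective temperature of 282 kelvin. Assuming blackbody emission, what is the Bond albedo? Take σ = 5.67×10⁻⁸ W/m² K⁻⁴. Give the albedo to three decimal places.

From σT⁴ = S(1−α)/4 we invert for α: 1−α = 4σT⁴/S.
4σT⁴ = 4·5.67×10⁻⁸·(282)⁴ = 1434 W/m².
1−α = 1434/6690 = 0.2144, so α = 0.7856.

0.786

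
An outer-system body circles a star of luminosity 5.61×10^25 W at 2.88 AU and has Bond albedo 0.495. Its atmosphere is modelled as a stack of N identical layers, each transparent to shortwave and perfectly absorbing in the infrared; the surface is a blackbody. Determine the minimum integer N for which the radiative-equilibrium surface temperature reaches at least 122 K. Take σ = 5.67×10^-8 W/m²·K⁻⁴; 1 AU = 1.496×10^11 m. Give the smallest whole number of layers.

4

Orbital distance: d = 2.88 AU = 4.308×10^11 m.
S = L/(4πd²) = 24.05 W/m².
The effective emission temperature is T_e = [S(1−α)/(4σ)]^¼ = 85.54 K.
Need (N+1)T_e⁴ ≥ T_s⁴, i.e. N+1 ≥ (122/85.54)⁴ = 4.137.
The minimum whole number is N = 4.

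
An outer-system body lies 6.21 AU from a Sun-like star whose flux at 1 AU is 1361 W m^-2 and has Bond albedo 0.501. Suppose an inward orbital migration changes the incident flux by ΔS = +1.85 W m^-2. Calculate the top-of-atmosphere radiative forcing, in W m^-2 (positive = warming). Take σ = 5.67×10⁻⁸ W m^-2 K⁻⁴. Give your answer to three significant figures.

0.231 W m^-2

By the inverse-square law, S = 1361/6.21² = 35.29 W m^-2.
TOA radiative forcing: ΔF = (1−α)ΔS/4 = 0.499·(+1.85)/4 = 0.2308 W m^-2.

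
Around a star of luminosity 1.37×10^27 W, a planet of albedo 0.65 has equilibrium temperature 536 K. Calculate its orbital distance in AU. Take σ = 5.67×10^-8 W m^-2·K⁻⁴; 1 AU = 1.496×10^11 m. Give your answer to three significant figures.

0.302 AU

Energy balance gives S = 4σT⁴/(1−α) = 53490 W m^-2.
Then d = [L/(4πS)]^(1/2) = 4.515×10^10 m, i.e. 0.3018 AU.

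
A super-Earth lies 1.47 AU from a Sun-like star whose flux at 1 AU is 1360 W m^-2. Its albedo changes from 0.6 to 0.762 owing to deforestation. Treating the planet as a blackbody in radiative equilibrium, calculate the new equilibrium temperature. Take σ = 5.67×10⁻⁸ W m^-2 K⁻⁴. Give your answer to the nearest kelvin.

By the inverse-square law, S = 1360/1.47² = 629.4 W m^-2.
New equilibrium: T₂ = [(1−0.762)·629.4/(4σ)]^(1/4) = 160.3 K.

160 K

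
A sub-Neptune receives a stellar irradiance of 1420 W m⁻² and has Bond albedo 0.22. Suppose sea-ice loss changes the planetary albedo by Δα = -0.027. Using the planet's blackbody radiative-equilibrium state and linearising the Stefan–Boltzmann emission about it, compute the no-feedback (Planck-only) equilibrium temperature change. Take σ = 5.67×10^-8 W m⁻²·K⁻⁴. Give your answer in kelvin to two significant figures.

Reference equilibrium: T_e = [S(1−α)/(4σ)]^(1/4) = 264.4 K.
The change in absorbed flux is Δ[S(1−α)/4] = −SΔα/4 = 9.585 W m⁻².
Linearising σT⁴ gives d(σT⁴)/dT = 4σT_e³ = 4.190 W m⁻² per K.
ΔT₀ = ΔF/λ_P = 9.585/4.190 = 2.29 K.

2.3 kelvin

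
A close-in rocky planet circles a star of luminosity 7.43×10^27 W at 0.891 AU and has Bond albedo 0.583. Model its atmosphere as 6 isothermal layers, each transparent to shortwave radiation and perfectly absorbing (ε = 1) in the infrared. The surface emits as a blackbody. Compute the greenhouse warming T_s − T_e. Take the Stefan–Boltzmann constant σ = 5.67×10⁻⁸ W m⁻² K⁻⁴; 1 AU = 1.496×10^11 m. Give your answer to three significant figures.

312 kelvin

d = 0.891 × 1.496×10^11 m = 1.333×10^11 m.
S = L/(4πd²) = 33280 W m⁻².
OLR = S(1−α)/4 = 3469 W m⁻²; the top layer radiates at T_e = 497.4 K.
T_s = (N+1)^(1/4)·T_e = 809.0 K.
So the greenhouse effect raises the surface by 809.0 − 497.4 = 311.6 K.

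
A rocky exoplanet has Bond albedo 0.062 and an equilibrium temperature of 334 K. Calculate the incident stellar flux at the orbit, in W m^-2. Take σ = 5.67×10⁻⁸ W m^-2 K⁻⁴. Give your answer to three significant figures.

3010 W m^-2

From S(1−α)/4 = σT⁴: S = 4σT⁴/(1−α).
σT⁴ = 5.67×10⁻⁸·(334)⁴ = 705.6 W m^-2.
So S = 4×705.6/(1−0.062) = 3009 W m^-2.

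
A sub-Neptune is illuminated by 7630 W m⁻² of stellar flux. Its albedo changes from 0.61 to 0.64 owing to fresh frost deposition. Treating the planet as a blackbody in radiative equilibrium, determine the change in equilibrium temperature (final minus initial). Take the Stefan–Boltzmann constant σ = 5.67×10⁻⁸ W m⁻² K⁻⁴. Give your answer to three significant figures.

-6.71 K

Initial: T₁ = [S(1−0.61)/(4σ)]^(1/4) = 338.4 K.
Final:   T₂ = [S(1−0.64)/(4σ)]^(1/4) = 331.7 K.
Change: 331.7 − 338.4 = -6.705 K.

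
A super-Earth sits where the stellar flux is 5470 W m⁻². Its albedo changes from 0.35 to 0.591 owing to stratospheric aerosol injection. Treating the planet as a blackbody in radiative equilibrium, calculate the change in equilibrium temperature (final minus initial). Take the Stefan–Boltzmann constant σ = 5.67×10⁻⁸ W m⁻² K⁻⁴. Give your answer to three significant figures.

-38.7 K

With α = 0.35, T₁ = 353.8 K.
After:  T₂ = [5470·0.409/(4σ)]^(1/4) = 315.1 K.
Change: 315.1 − 353.8 = -38.70 K.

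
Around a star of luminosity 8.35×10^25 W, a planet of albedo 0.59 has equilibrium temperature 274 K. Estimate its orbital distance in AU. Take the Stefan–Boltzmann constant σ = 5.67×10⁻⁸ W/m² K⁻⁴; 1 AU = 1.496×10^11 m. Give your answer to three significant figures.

The flux needed for this T is 4σT⁴/(1−0.59) = 3118 W/m².
S = L/(4πd²) → d = √(L/4πS) = √(8.35×10^25/(4π·3118)) = 4.616×10^10 m = 0.3086 AU.

0.309 AU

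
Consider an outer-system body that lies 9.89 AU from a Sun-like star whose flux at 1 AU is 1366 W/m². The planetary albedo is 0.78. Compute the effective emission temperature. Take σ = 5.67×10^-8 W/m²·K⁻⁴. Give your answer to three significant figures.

Flux at the orbit: S = 1366/(9.89)² = 13.97 W/m².
The planet absorbs (1−α)S over its disc πR² and re-emits over 4πR², so the mean absorbed flux is (1−0.78)·13.97/4 = 0.7681 W/m².
Set σT⁴ = 0.7681 → T = (0.7681/σ)^(1/4) = 60.67 K.

60.7 K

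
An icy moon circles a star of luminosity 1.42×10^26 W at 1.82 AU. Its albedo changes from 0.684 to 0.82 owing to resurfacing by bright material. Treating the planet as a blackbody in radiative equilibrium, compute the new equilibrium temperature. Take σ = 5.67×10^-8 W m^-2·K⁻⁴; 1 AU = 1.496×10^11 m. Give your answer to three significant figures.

Orbital distance: d = 1.82 AU = 2.723×10^11 m.
Flux at the orbit: S = L/(4πd²) = 1.42×10^26/(4π·(2.72×10^11)²) = 152.4 W m^-2.
With the new albedo, S(1−α₂)/4 = 6.859 W m^-2, so T₂ = 104.9 K.

105 K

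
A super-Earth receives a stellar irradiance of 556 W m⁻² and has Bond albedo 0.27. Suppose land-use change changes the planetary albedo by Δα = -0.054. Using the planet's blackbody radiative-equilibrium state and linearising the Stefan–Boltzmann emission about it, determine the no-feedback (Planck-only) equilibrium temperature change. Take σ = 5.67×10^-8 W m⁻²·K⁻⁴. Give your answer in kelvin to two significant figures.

The baseline emission temperature is T_e = 205.7 K.
TOA radiative forcing: ΔF = −S·Δα/4 = −556.0·(-0.054)/4 = 7.506 W m⁻².
Linearising σT⁴ gives d(σT⁴)/dT = 4σT_e³ = 1.973 W m⁻² per K.
ΔT₀ = ΔF/λ_P = 7.506/1.973 = 3.80 K.

3.8 kelvin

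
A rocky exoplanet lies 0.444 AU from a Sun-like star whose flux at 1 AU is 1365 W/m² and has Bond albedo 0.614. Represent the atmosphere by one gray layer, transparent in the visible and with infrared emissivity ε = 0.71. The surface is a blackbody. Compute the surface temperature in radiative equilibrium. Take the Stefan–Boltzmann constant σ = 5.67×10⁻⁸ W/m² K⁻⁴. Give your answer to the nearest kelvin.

Flux at the orbit: S = 1365/(0.444)² = 6924 W/m².
Effective emission temperature (TOA balance): σT_e⁴ = S(1−α)/4 = 668.2 W/m² → T_e = 329.5 K.
For a single slab of emissivity ε, T_s⁴ = 2T_e⁴/(2−ε); thus T_s = 329.5·(1.55)^(1/4) = 367.7 K.

368 K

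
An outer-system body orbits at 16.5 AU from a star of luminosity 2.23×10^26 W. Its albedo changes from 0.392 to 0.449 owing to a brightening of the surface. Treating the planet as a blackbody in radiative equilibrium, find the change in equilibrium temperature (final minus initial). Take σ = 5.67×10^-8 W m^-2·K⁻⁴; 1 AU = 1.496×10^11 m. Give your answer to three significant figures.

Orbital distance: d = 16.5 AU = 2.468×10^12 m.
Spreading L over a sphere of radius d: S = 2.23×10^26/(4π·2.47×10^12²) = 2.912 W m^-2.
Initial: T₁ = [S(1−0.392)/(4σ)]^(1/4) = 52.86 K.
After:  T₂ = [2.912·0.551/(4σ)]^(1/4) = 51.58 K.
ΔT = T₂ − T₁ = -1.285 K.

-1.29 kelvin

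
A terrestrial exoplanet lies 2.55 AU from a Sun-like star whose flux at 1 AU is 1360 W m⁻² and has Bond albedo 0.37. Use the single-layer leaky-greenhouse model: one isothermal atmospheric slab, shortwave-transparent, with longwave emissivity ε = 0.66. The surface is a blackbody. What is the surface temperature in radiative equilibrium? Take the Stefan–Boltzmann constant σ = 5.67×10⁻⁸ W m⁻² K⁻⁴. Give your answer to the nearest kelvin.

172 kelvin

By the inverse-square law, S = 1360/2.55² = 209.2 W m⁻².
Effective emission temperature (TOA balance): σT_e⁴ = S(1−α)/4 = 32.94 W m⁻² → T_e = 155.3 K.
For a single slab of emissivity ε, T_s⁴ = 2T_e⁴/(2−ε); thus T_s = 155.3·(1.493)^(1/4) = 171.6 K.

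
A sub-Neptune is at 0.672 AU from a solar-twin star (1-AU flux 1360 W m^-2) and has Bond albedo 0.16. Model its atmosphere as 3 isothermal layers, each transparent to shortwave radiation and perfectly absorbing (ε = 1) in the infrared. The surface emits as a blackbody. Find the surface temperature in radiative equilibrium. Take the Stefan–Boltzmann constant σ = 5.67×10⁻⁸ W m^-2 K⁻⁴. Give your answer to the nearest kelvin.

By the inverse-square law, S = 1360/0.672² = 3012 W m^-2.
Top-of-atmosphere balance: σT_e⁴ = S(1−α)/4 = 632.4 W m^-2 → T_e = 325.0 K.
For an N-layer opaque stack, T_s⁴ = (N+1)T_e⁴, hence T_s = (4)^(1/4)×325.0 K = 459.6 K.

460 K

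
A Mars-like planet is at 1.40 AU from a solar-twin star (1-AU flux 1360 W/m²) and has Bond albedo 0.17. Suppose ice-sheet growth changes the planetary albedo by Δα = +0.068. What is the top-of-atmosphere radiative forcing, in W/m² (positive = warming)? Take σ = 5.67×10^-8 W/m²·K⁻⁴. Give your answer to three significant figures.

By the inverse-square law, S = 1360/1.40² = 693.9 W/m².
TOA radiative forcing: ΔF = −S·Δα/4 = −693.9·(+0.068)/4 = -11.80 W/m².

-11.8 W/m²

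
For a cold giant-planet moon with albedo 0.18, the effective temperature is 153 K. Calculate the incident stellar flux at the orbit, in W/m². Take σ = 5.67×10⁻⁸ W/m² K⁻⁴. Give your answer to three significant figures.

152 W/m²

From S(1−α)/4 = σT⁴: S = 4σT⁴/(1−α).
σT⁴ = 5.67×10⁻⁸·(153)⁴ = 31.07 W/m².
So S = 4×31.07/(1−0.18) = 151.6 W/m².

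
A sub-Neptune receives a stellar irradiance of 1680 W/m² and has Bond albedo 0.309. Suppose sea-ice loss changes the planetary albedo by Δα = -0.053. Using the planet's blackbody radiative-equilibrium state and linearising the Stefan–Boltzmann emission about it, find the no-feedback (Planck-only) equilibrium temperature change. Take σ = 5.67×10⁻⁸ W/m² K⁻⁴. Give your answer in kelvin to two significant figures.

5.1 kelvin

Reference equilibrium: T_e = [S(1−α)/(4σ)]^(1/4) = 267.5 K.
The change in absorbed flux is Δ[S(1−α)/4] = −SΔα/4 = 22.26 W/m².
The Planck feedback parameter is 4σT_e³ = 4.340 W/m²/K.
So ΔT₀ = 22.26/4.340 = 5.13 K.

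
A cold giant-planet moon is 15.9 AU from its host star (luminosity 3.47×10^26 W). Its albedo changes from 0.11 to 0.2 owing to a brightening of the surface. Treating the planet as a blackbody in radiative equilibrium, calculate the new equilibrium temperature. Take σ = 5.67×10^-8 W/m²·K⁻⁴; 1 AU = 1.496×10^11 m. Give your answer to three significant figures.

Orbital distance: d = 15.9 AU = 2.379×10^12 m.
Spreading L over a sphere of radius d: S = 3.47×10^26/(4π·2.38×10^12²) = 4.880 W/m².
T₂ = [S(1−α₂)/(4σ)]^(1/4) = [4.880·0.8/(4σ)]^(1/4) = 64.41 K.

64.4 K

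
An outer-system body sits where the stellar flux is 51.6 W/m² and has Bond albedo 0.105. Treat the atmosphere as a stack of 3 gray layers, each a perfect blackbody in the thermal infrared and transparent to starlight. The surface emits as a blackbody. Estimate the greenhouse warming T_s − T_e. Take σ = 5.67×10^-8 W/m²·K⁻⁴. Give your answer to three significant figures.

49.5 K

Top-of-atmosphere balance: σT_e⁴ = S(1−α)/4 = 11.55 W/m² → T_e = 119.5 K.
T_s = (N+1)^(1/4)·T_e = 168.9 K.
So the greenhouse effect raises the surface by 168.9 − 119.5 = 49.48 K.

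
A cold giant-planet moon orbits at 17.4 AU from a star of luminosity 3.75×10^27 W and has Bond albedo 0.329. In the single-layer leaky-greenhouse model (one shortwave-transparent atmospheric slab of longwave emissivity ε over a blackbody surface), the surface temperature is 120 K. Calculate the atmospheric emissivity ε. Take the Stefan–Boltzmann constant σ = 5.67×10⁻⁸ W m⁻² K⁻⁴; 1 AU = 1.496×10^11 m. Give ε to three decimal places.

0.743

d = 17.4 × 1.496×10^11 m = 2.603×10^12 m.
S = L/(4πd²) = 44.04 W m⁻².
First, T_e = [44.04·(1−0.329)/(4σ)]^(1/4) = 106.8 K.
Inverting T_s⁴ = 2T_e⁴/(2−ε): (T_e/T_s)⁴ = 0.6284, so ε = 2(1 − 0.6284) = 0.7433.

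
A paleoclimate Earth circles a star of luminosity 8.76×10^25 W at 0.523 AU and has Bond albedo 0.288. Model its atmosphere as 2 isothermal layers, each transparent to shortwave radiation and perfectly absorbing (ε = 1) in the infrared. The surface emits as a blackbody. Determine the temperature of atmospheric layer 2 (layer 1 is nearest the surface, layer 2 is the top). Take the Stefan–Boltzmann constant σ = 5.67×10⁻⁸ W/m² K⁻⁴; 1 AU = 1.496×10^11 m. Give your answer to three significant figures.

245 kelvin

d = 0.523 × 1.496×10^11 m = 7.824×10^10 m.
S = L/(4πd²) = 1139 W/m².
Top-of-atmosphere balance: σT_e⁴ = S(1−α)/4 = 202.7 W/m² → T_e = 244.5 K.
In the N-layer model, layer k (counted from the surface) has T_k = (N+1−k)^(1/4)·T_e.
With k = 2: T_2 = (2+1−2)^¼·244.5 K = 244.5 K.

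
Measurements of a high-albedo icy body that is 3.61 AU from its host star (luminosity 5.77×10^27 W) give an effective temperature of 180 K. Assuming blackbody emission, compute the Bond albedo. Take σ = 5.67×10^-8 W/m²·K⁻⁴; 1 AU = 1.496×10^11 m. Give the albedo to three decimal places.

Orbital distance: d = 3.61 AU = 5.401×10^11 m.
Flux at the orbit: S = L/(4πd²) = 5.77×10^27/(4π·(5.40×10^11)²) = 1574 W/m².
Rearranging the radiative balance, α = 1 − 4σT⁴/S.
σT⁴ = 59.52 W/m², so 4σT⁴ = 238.1 W/m².
1−α = 238.1/1574 = 0.1512, so α = 0.8488.

0.849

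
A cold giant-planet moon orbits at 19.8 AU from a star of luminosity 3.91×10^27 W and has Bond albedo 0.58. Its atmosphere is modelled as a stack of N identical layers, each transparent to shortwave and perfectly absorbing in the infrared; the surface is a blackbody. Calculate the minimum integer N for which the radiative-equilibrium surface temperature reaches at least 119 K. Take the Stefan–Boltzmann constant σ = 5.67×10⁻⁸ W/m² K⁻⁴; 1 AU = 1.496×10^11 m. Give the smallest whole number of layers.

3

Orbital distance: d = 19.8 AU = 2.962×10^12 m.
S = L/(4πd²) = 35.46 W/m².
OLR = S(1−α)/4 = 3.724 W/m²; the top layer radiates at T_e = 90.02 K.
Need (N+1)T_e⁴ ≥ T_s⁴, i.e. N+1 ≥ (119/90.02)⁴ = 3.054.
So N ≥ 2.054; the smallest integer is N = 3.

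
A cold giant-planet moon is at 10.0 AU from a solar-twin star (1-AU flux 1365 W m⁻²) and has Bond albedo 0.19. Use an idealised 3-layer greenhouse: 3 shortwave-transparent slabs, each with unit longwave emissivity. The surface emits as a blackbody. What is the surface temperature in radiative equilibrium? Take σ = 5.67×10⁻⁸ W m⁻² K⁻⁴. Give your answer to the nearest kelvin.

Flux at the orbit: S = 1365/(10.0)² = 13.65 W m⁻².
OLR = S(1−α)/4 = 2.764 W m⁻²; the top layer radiates at T_e = 83.56 K.
For an N-layer opaque stack, T_s⁴ = (N+1)T_e⁴, hence T_s = (4)^(1/4)×83.56 K = 118.2 K.

118 kelvin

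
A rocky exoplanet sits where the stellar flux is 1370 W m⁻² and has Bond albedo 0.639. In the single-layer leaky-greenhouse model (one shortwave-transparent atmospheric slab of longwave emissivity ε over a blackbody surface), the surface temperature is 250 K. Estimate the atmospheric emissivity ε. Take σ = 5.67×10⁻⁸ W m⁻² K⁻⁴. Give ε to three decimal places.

0.884

Effective temperature: T_e = [S(1−α)/(4σ)]^(1/4) = 216.1 K.
T_s⁴ = T_e⁴·2/(2−ε) → ε = 2 − 2(T_e/T_s)⁴ = 2 − 2·(216.1/250)⁴ = 0.8835.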